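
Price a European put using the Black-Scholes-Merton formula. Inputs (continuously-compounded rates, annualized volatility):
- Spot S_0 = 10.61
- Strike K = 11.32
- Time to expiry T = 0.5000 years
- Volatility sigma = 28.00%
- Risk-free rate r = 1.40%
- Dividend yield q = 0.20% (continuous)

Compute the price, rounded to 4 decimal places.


Answer: Price = 1.2195

Derivation:
d1 = (ln(S/K) + (r - q + 0.5*sigma^2) * T) / (sigma * sqrt(T)) = -0.19785919
d2 = d1 - sigma * sqrt(T) = -0.39584908
exp(-rT) = 0.99302444; exp(-qT) = 0.99900050
P = K * exp(-rT) * N(-d2) - S_0 * exp(-qT) * N(-d1)
N(-d1) = 0.57842238; N(-d2) = 0.65389182
P = 11.3200 * 0.99302444 * 0.65389182 - 10.6100 * 0.99900050 * 0.57842238 = 1.2195


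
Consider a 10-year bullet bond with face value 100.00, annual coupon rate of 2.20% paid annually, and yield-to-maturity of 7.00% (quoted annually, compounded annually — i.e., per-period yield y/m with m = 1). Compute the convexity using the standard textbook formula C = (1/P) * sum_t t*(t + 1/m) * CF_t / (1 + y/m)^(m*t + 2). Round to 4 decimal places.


Coupon per period c = face * coupon_rate / m = 2.200000
Periods per year m = 1; per-period yield y/m = 0.070000
Number of cashflows N = 10
Cashflows (t years, CF_t, discount factor 1/(1+y/m)^(m*t), PV):
  t = 1.0000: CF_t = 2.200000, DF = 0.934579, PV = 2.056075
  t = 2.0000: CF_t = 2.200000, DF = 0.873439, PV = 1.921565
  t = 3.0000: CF_t = 2.200000, DF = 0.816298, PV = 1.795855
  t = 4.0000: CF_t = 2.200000, DF = 0.762895, PV = 1.678369
  t = 5.0000: CF_t = 2.200000, DF = 0.712986, PV = 1.568570
  t = 6.0000: CF_t = 2.200000, DF = 0.666342, PV = 1.465953
  t = 7.0000: CF_t = 2.200000, DF = 0.622750, PV = 1.370049
  t = 8.0000: CF_t = 2.200000, DF = 0.582009, PV = 1.280420
  t = 9.0000: CF_t = 2.200000, DF = 0.543934, PV = 1.196654
  t = 10.0000: CF_t = 102.200000, DF = 0.508349, PV = 51.953298
Price P = sum_t PV_t = 66.286809
Convexity numerator sum_t t*(t + 1/m) * CF_t / (1+y/m)^(m*t + 2):
  t = 1.0000: term = 3.591711
  t = 2.0000: term = 10.070217
  t = 3.0000: term = 18.822835
  t = 4.0000: term = 29.319058
  t = 5.0000: term = 41.101483
  t = 6.0000: term = 53.777641
  t = 7.0000: term = 67.012637
  t = 8.0000: term = 80.522528
  t = 9.0000: term = 94.068374
  t = 10.0000: term = 4991.582446
Convexity = (1/P) * sum = 5389.868929 / 66.286809 = 81.311335

Answer: Convexity = 81.3113


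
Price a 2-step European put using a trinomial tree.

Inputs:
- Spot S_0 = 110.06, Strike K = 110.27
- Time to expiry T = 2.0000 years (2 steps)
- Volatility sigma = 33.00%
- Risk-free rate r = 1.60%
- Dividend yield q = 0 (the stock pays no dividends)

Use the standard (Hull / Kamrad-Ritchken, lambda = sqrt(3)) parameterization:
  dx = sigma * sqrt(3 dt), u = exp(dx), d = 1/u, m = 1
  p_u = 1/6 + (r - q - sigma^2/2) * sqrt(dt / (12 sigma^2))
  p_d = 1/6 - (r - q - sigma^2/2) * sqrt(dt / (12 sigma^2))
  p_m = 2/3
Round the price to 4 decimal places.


dt = T/N = 1.000000; dx = sigma*sqrt(3*dt) = 0.571577
u = exp(dx) = 1.771057; d = 1/u = 0.564634
p_u = 0.133032, p_m = 0.666667, p_d = 0.200302
Discount per step: exp(-r*dt) = 0.984127
Stock lattice S(k, j) with j the centered position index:
  k=0: S(0,+0) = 110.0600
  k=1: S(1,-1) = 62.1437; S(1,+0) = 110.0600; S(1,+1) = 194.9226
  k=2: S(2,-2) = 35.0885; S(2,-1) = 62.1437; S(2,+0) = 110.0600; S(2,+1) = 194.9226; S(2,+2) = 345.2191
Terminal payoffs V(N, j) = max(K - S_T, 0):
  V(2,-2) = 75.181546; V(2,-1) = 48.126334; V(2,+0) = 0.210000; V(2,+1) = 0.000000; V(2,+2) = 0.000000
Backward induction: V(k, j) = exp(-r*dt) * [p_u * V(k+1, j+1) + p_m * V(k+1, j) + p_d * V(k+1, j-1)]
  V(1,-1) = exp(-r*dt) * [p_u*0.210000 + p_m*48.126334 + p_d*75.181546] = 46.422417
  V(1,+0) = exp(-r*dt) * [p_u*0.000000 + p_m*0.210000 + p_d*48.126334] = 9.624555
  V(1,+1) = exp(-r*dt) * [p_u*0.000000 + p_m*0.000000 + p_d*0.210000] = 0.041396
  V(0,+0) = exp(-r*dt) * [p_u*0.041396 + p_m*9.624555 + p_d*46.422417] = 15.470841

Answer: Price = V(0,0) = 15.4708


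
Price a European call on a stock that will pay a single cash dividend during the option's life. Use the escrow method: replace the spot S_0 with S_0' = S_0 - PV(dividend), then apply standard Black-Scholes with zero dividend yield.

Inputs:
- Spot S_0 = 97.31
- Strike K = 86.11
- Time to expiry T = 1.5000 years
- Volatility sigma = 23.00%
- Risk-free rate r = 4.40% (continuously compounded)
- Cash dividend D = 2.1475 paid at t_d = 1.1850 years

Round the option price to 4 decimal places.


Answer: Price = 18.8489

Derivation:
PV(D) = D * exp(-r * t_d) = 2.1475 * 0.94919597 = 2.03839835
S_0' = S_0 - PV(D) = 97.3100 - 2.03839835 = 95.27160165
d1 = (ln(S_0'/K) + (r + sigma^2/2)*T) / (sigma*sqrt(T)) = 0.73407029
d2 = d1 - sigma*sqrt(T) = 0.45237897
exp(-rT) = 0.93613086
N(d1) = 0.76854705; N(d2) = 0.67450200
C = S_0' * N(d1) - K * exp(-rT) * N(d2) = 95.27160165 * 0.76854705 - 86.1100 * 0.93613086 * 0.67450200 = 18.8489


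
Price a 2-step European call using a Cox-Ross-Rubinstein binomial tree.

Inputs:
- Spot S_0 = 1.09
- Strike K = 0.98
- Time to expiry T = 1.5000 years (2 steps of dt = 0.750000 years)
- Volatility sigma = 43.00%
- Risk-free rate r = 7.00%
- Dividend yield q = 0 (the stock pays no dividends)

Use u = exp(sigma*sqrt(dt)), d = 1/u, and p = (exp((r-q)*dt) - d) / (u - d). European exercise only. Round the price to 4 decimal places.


dt = T/N = 0.750000
u = exp(sigma*sqrt(dt)) = 1.451200; d = 1/u = 0.689085
p = (exp((r-q)*dt) - d) / (u - d) = 0.478691
Discount per step: exp(-r*dt) = 0.948854
Stock lattice S(k, i) with i counting down-moves:
  k=0: S(0,0) = 1.0900
  k=1: S(1,0) = 1.5818; S(1,1) = 0.7511
  k=2: S(2,0) = 2.2955; S(2,1) = 1.0900; S(2,2) = 0.5176
Terminal payoffs V(N, i) = max(S_T - K, 0):
  V(2,0) = 1.315520; V(2,1) = 0.110000; V(2,2) = 0.000000
Backward induction: V(k, i) = exp(-r*dt) * [p * V(k+1, i) + (1-p) * V(k+1, i+1)].
  V(1,0) = exp(-r*dt) * [p*1.315520 + (1-p)*0.110000] = 0.651931
  V(1,1) = exp(-r*dt) * [p*0.110000 + (1-p)*0.000000] = 0.049963
  V(0,0) = exp(-r*dt) * [p*0.651931 + (1-p)*0.049963] = 0.320826

Answer: Price = V(0,0) = 0.3208


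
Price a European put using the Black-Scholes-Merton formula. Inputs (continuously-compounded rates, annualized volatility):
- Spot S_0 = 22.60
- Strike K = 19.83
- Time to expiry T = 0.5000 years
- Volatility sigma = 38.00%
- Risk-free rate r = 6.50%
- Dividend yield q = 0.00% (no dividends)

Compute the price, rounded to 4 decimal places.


Answer: Price = 0.9279

Derivation:
d1 = (ln(S/K) + (r - q + 0.5*sigma^2) * T) / (sigma * sqrt(T)) = 0.74191863
d2 = d1 - sigma * sqrt(T) = 0.47321805
exp(-rT) = 0.96802245; exp(-qT) = 1.00000000
P = K * exp(-rT) * N(-d2) - S_0 * exp(-qT) * N(-d1)
N(-d1) = 0.22906832; N(-d2) = 0.31802881
P = 19.8300 * 0.96802245 * 0.31802881 - 22.6000 * 1.00000000 * 0.22906832 = 0.9279


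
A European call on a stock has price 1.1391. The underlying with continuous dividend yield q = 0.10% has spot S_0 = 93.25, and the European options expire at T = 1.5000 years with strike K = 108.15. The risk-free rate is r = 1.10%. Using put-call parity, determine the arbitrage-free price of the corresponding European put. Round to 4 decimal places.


Put-call parity: C - P = S_0 * exp(-qT) - K * exp(-rT).
S_0 * exp(-qT) = 93.2500 * 0.99850112 = 93.11022985
K * exp(-rT) = 108.1500 * 0.98363538 = 106.38016628
P = C - S*exp(-qT) + K*exp(-rT)
P = 1.1391 - 93.11022985 + 106.38016628 = 14.4090

Answer: Put price = 14.4090


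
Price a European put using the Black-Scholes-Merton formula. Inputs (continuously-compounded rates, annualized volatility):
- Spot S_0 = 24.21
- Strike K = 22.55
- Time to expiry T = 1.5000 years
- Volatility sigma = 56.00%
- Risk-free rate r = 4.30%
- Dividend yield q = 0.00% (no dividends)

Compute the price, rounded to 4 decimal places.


Answer: Price = 4.6643

Derivation:
d1 = (ln(S/K) + (r - q + 0.5*sigma^2) * T) / (sigma * sqrt(T)) = 0.54053634
d2 = d1 - sigma * sqrt(T) = -0.14532078
exp(-rT) = 0.93753611; exp(-qT) = 1.00000000
P = K * exp(-rT) * N(-d2) - S_0 * exp(-qT) * N(-d1)
N(-d1) = 0.29441360; N(-d2) = 0.55777120
P = 22.5500 * 0.93753611 * 0.55777120 - 24.2100 * 1.00000000 * 0.29441360 = 4.6643


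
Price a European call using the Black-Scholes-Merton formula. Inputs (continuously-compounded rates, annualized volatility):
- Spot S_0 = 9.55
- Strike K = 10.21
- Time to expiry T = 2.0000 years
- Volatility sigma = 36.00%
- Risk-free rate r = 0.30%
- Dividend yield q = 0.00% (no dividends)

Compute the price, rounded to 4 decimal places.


Answer: Price = 1.6934

Derivation:
d1 = (ln(S/K) + (r - q + 0.5*sigma^2) * T) / (sigma * sqrt(T)) = 0.13508396
d2 = d1 - sigma * sqrt(T) = -0.37403293
exp(-rT) = 0.99401796; exp(-qT) = 1.00000000
C = S_0 * exp(-qT) * N(d1) - K * exp(-rT) * N(d2)
N(d1) = 0.55372725; N(d2) = 0.35418991
C = 9.5500 * 1.00000000 * 0.55372725 - 10.2100 * 0.99401796 * 0.35418991 = 1.6934


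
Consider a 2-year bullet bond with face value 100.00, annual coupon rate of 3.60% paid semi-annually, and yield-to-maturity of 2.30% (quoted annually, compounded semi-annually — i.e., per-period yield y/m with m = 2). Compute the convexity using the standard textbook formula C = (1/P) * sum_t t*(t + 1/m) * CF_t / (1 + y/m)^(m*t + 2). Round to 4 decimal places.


Answer: Convexity = 4.7188

Derivation:
Coupon per period c = face * coupon_rate / m = 1.800000
Periods per year m = 2; per-period yield y/m = 0.011500
Number of cashflows N = 4
Cashflows (t years, CF_t, discount factor 1/(1+y/m)^(m*t), PV):
  t = 0.5000: CF_t = 1.800000, DF = 0.988631, PV = 1.779535
  t = 1.0000: CF_t = 1.800000, DF = 0.977391, PV = 1.759303
  t = 1.5000: CF_t = 1.800000, DF = 0.966279, PV = 1.739301
  t = 2.0000: CF_t = 101.800000, DF = 0.955293, PV = 97.248795
Price P = sum_t PV_t = 102.526935
Convexity numerator sum_t t*(t + 1/m) * CF_t / (1+y/m)^(m*t + 2):
  t = 0.5000: term = 0.869651
  t = 1.0000: term = 2.579290
  t = 1.5000: term = 5.099931
  t = 2.0000: term = 475.250366
Convexity = (1/P) * sum = 483.799238 / 102.526935 = 4.718753


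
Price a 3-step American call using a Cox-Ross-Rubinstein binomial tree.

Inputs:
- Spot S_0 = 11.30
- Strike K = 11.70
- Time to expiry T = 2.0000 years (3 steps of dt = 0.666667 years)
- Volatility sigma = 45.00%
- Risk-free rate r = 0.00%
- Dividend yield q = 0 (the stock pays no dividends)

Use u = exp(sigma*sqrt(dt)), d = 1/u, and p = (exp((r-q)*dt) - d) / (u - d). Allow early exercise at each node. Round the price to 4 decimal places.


Answer: Price = V(0,0) = 2.8994

Derivation:
dt = T/N = 0.666667
u = exp(sigma*sqrt(dt)) = 1.444009; d = 1/u = 0.692516
p = (exp((r-q)*dt) - d) / (u - d) = 0.409164
Discount per step: exp(-r*dt) = 1.000000
Stock lattice S(k, i) with i counting down-moves:
  k=0: S(0,0) = 11.3000
  k=1: S(1,0) = 16.3173; S(1,1) = 7.8254
  k=2: S(2,0) = 23.5623; S(2,1) = 11.3000; S(2,2) = 5.4192
  k=3: S(3,0) = 34.0242; S(3,1) = 16.3173; S(3,2) = 7.8254; S(3,3) = 3.7529
Terminal payoffs V(N, i) = max(S_T - K, 0):
  V(3,0) = 22.324237; V(3,1) = 4.617305; V(3,2) = 0.000000; V(3,3) = 0.000000
Backward induction: V(k, i) = exp(-r*dt) * [p * V(k+1, i) + (1-p) * V(k+1, i+1)]; then take max(V_cont, immediate exercise) for American.
  V(2,0) = exp(-r*dt) * [p*22.324237 + (1-p)*4.617305] = 11.862339; exercise = 11.862339; V(2,0) = max -> 11.862339
  V(2,1) = exp(-r*dt) * [p*4.617305 + (1-p)*0.000000] = 1.889234; exercise = 0.000000; V(2,1) = max -> 1.889234
  V(2,2) = exp(-r*dt) * [p*0.000000 + (1-p)*0.000000] = 0.000000; exercise = 0.000000; V(2,2) = max -> 0.000000
  V(1,0) = exp(-r*dt) * [p*11.862339 + (1-p)*1.889234] = 5.969867; exercise = 4.617305; V(1,0) = max -> 5.969867
  V(1,1) = exp(-r*dt) * [p*1.889234 + (1-p)*0.000000] = 0.773006; exercise = 0.000000; V(1,1) = max -> 0.773006
  V(0,0) = exp(-r*dt) * [p*5.969867 + (1-p)*0.773006] = 2.899373; exercise = 0.000000; V(0,0) = max -> 2.899373


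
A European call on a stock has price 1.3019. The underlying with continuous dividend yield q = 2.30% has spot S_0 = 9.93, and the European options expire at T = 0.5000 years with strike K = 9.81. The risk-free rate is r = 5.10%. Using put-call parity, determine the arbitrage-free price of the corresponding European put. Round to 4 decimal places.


Answer: Put price = 1.0484

Derivation:
Put-call parity: C - P = S_0 * exp(-qT) - K * exp(-rT).
S_0 * exp(-qT) = 9.9300 * 0.98856587 = 9.81645911
K * exp(-rT) = 9.8100 * 0.97482238 = 9.56300754
P = C - S*exp(-qT) + K*exp(-rT)
P = 1.3019 - 9.81645911 + 9.56300754 = 1.0484


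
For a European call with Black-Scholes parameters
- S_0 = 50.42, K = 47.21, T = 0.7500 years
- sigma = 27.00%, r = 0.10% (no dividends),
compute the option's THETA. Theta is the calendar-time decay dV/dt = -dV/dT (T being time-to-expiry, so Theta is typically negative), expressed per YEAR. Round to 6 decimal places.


Answer: Theta = -2.919539

Derivation:
d1 = 0.4014495494; d2 = 0.1676226904
phi(d1) = 0.3680562852; exp(-qT) = 1.0000000000; exp(-rT) = 0.9992502812
Theta = -S*exp(-qT)*phi(d1)*sigma/(2*sqrt(T)) - r*K*exp(-rT)*N(d2) + q*S*exp(-qT)*N(d1)
N(d1) = 0.6559554125; N(d2) = 0.5665599403; sqrt(T) = 0.8660254038
Term 1 = -50.4200 * 1.0000000000 * 0.3680562852 * 0.2700 / (2 * 0.8660254038) = -2.8928120416
Term 2 = -0.0010 * 47.2100 * 0.9992502812 * 0.5665599403 = -0.0267272418
Term 3 = 0 (no dividend yield, q = 0)
Theta = -2.8928120416 + (-0.0267272418) + (0.0000000000) = -2.919539


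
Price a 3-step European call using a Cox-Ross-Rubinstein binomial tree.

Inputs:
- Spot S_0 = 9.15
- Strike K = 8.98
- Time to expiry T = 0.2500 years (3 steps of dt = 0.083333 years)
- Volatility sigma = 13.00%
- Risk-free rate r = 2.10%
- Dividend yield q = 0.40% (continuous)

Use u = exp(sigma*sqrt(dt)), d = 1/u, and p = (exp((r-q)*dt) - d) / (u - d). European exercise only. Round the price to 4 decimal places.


Answer: Price = V(0,0) = 0.3634

Derivation:
dt = T/N = 0.083333
u = exp(sigma*sqrt(dt)) = 1.038241; d = 1/u = 0.963168
p = (exp((r-q)*dt) - d) / (u - d) = 0.509503
Discount per step: exp(-r*dt) = 0.998252
Stock lattice S(k, i) with i counting down-moves:
  k=0: S(0,0) = 9.1500
  k=1: S(1,0) = 9.4999; S(1,1) = 8.8130
  k=2: S(2,0) = 9.8632; S(2,1) = 9.1500; S(2,2) = 8.4884
  k=3: S(3,0) = 10.2404; S(3,1) = 9.4999; S(3,2) = 8.8130; S(3,3) = 8.1757
Terminal payoffs V(N, i) = max(S_T - K, 0):
  V(3,0) = 1.260364; V(3,1) = 0.519904; V(3,2) = 0.000000; V(3,3) = 0.000000
Backward induction: V(k, i) = exp(-r*dt) * [p * V(k+1, i) + (1-p) * V(k+1, i+1)].
  V(2,0) = exp(-r*dt) * [p*1.260364 + (1-p)*0.519904] = 0.895602
  V(2,1) = exp(-r*dt) * [p*0.519904 + (1-p)*0.000000] = 0.264429
  V(2,2) = exp(-r*dt) * [p*0.000000 + (1-p)*0.000000] = 0.000000
  V(1,0) = exp(-r*dt) * [p*0.895602 + (1-p)*0.264429] = 0.584989
  V(1,1) = exp(-r*dt) * [p*0.264429 + (1-p)*0.000000] = 0.134492
  V(0,0) = exp(-r*dt) * [p*0.584989 + (1-p)*0.134492] = 0.363385


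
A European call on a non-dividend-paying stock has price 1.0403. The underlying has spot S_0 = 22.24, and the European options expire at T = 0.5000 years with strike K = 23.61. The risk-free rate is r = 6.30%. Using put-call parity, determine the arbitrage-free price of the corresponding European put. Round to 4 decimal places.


Answer: Put price = 1.6782

Derivation:
Put-call parity: C - P = S_0 * exp(-qT) - K * exp(-rT).
S_0 * exp(-qT) = 22.2400 * 1.00000000 = 22.24000000
K * exp(-rT) = 23.6100 * 0.96899096 = 22.87787648
P = C - S*exp(-qT) + K*exp(-rT)
P = 1.0403 - 22.24000000 + 22.87787648 = 1.6782


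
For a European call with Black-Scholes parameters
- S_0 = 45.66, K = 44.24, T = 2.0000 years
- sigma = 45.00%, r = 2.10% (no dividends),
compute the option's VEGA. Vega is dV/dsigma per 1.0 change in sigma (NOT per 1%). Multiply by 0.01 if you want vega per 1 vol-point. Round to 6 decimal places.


Answer: Vega = 23.447167

Derivation:
d1 = 0.4338387406; d2 = -0.2025573625
phi(d1) = 0.3631110533; exp(-qT) = 1.0000000000; exp(-rT) = 0.9588697806
Vega = S * exp(-qT) * phi(d1) * sqrt(T) = 45.6600 * 1.0000000000 * 0.3631110533 * 1.4142135624 = 23.447167


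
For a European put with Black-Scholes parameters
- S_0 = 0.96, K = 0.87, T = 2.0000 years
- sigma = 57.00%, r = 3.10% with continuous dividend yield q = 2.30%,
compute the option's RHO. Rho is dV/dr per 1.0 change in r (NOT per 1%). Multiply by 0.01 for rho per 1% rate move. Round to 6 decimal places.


d1 = 0.5450181487; d2 = -0.2610835819
phi(d1) = 0.3438805486; exp(-qT) = 0.9550419622; exp(-rT) = 0.9398828868
N(-d2) = 0.6029859738
Rho = -K*T*exp(-rT)*N(-d2) = -0.8700 * 2.0000 * 0.9398828868 * 0.6029859738 = -0.986121

Answer: Rho = -0.986121


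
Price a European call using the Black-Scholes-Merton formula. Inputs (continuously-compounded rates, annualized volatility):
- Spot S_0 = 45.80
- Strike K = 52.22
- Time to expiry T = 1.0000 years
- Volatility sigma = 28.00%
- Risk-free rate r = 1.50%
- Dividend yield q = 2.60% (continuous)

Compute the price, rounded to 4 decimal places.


d1 = (ln(S/K) + (r - q + 0.5*sigma^2) * T) / (sigma * sqrt(T)) = -0.36779097
d2 = d1 - sigma * sqrt(T) = -0.64779097
exp(-rT) = 0.98511194; exp(-qT) = 0.97433509
C = S_0 * exp(-qT) * N(d1) - K * exp(-rT) * N(d2)
N(d1) = 0.35651455; N(d2) = 0.25856008
C = 45.8000 * 0.97433509 * 0.35651455 - 52.2200 * 0.98511194 * 0.25856008 = 2.6083

Answer: Price = 2.6083


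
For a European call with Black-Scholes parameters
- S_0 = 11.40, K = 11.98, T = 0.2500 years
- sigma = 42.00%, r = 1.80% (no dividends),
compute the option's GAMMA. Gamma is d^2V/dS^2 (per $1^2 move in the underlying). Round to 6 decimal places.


Answer: Gamma = 0.165640

Derivation:
d1 = -0.1098820823; d2 = -0.3198820823
phi(d1) = 0.3965411068; exp(-qT) = 1.0000000000; exp(-rT) = 0.9955101098
Gamma = exp(-qT) * phi(d1) / (S * sigma * sqrt(T)) = 1.0000000000 * 0.3965411068 / (11.4000 * 0.4200 * 0.5000000000) = 0.165640


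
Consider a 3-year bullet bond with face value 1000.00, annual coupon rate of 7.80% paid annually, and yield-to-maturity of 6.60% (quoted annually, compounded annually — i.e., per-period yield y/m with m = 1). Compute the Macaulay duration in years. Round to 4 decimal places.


Coupon per period c = face * coupon_rate / m = 78.000000
Periods per year m = 1; per-period yield y/m = 0.066000
Number of cashflows N = 3
Cashflows (t years, CF_t, discount factor 1/(1+y/m)^(m*t), PV):
  t = 1.0000: CF_t = 78.000000, DF = 0.938086, PV = 73.170732
  t = 2.0000: CF_t = 78.000000, DF = 0.880006, PV = 68.640461
  t = 3.0000: CF_t = 1078.000000, DF = 0.825521, PV = 889.912172
Price P = sum_t PV_t = 1031.723365
Macaulay numerator sum_t t * PV_t:
  t * PV_t at t = 1.0000: 73.170732
  t * PV_t at t = 2.0000: 137.280923
  t * PV_t at t = 3.0000: 2669.736515
Macaulay duration D = (sum_t t * PV_t) / P = 2880.188169 / 1031.723365 = 2.791628

Answer: Macaulay duration = 2.7916 years


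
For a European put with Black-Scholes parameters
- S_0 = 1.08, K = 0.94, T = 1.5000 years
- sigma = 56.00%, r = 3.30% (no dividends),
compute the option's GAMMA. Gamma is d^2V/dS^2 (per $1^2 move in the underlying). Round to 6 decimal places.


Answer: Gamma = 0.445087

Derivation:
d1 = 0.6175286770; d2 = -0.0683284510
phi(d1) = 0.3296877229; exp(-qT) = 1.0000000000; exp(-rT) = 0.9517051581
Gamma = exp(-qT) * phi(d1) / (S * sigma * sqrt(T)) = 1.0000000000 * 0.3296877229 / (1.0800 * 0.5600 * 1.2247448714) = 0.445087


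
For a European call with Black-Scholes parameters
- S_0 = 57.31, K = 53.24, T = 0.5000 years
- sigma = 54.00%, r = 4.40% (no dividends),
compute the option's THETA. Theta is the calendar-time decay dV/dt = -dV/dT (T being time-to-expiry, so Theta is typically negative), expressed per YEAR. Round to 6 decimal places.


d1 = 0.4414575928; d2 = 0.0596199310
phi(d1) = 0.3619023205; exp(-qT) = 1.0000000000; exp(-rT) = 0.9782402351
Theta = -S*exp(-qT)*phi(d1)*sigma/(2*sqrt(T)) - r*K*exp(-rT)*N(d2) + q*S*exp(-qT)*N(d1)
N(d1) = 0.6705591221; N(d2) = 0.5237708280; sqrt(T) = 0.7071067812
Term 1 = -57.3100 * 1.0000000000 * 0.3619023205 * 0.5400 / (2 * 0.7071067812) = -7.9195506048
Term 2 = -0.0440 * 53.2400 * 0.9782402351 * 0.5237708280 = -1.2002661298
Term 3 = 0 (no dividend yield, q = 0)
Theta = -7.9195506048 + (-1.2002661298) + (0.0000000000) = -9.119817

Answer: Theta = -9.119817


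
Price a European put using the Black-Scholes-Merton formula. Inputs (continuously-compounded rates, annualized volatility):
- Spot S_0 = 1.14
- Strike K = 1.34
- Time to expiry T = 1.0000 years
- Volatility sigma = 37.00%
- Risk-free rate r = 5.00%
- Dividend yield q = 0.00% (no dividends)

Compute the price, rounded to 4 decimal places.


Answer: Price = 0.2524

Derivation:
d1 = (ln(S/K) + (r - q + 0.5*sigma^2) * T) / (sigma * sqrt(T)) = -0.11673338
d2 = d1 - sigma * sqrt(T) = -0.48673338
exp(-rT) = 0.95122942; exp(-qT) = 1.00000000
P = K * exp(-rT) * N(-d2) - S_0 * exp(-qT) * N(-d1)
N(-d1) = 0.54646433; N(-d2) = 0.68677636
P = 1.3400 * 0.95122942 * 0.68677636 - 1.1400 * 1.00000000 * 0.54646433 = 0.2524


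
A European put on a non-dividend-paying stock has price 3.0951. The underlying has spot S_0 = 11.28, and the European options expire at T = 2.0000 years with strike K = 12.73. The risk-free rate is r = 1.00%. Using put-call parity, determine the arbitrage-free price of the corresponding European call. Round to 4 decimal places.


Answer: Call price = 1.8972

Derivation:
Put-call parity: C - P = S_0 * exp(-qT) - K * exp(-rT).
S_0 * exp(-qT) = 11.2800 * 1.00000000 = 11.28000000
K * exp(-rT) = 12.7300 * 0.98019867 = 12.47792911
C = P + S*exp(-qT) - K*exp(-rT)
C = 3.0951 + 11.28000000 - 12.47792911 = 1.8972


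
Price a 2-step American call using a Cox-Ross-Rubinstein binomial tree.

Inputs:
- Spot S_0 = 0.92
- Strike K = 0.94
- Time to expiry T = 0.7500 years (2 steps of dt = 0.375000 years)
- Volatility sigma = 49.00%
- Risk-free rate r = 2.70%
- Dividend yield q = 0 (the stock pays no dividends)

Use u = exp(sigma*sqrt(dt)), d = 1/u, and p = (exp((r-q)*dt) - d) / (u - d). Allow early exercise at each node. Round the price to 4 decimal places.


Answer: Price = V(0,0) = 0.1412

Derivation:
dt = T/N = 0.375000
u = exp(sigma*sqrt(dt)) = 1.349943; d = 1/u = 0.740772
p = (exp((r-q)*dt) - d) / (u - d) = 0.442248
Discount per step: exp(-r*dt) = 0.989926
Stock lattice S(k, i) with i counting down-moves:
  k=0: S(0,0) = 0.9200
  k=1: S(1,0) = 1.2419; S(1,1) = 0.6815
  k=2: S(2,0) = 1.6766; S(2,1) = 0.9200; S(2,2) = 0.5048
Terminal payoffs V(N, i) = max(S_T - K, 0):
  V(2,0) = 0.736559; V(2,1) = 0.000000; V(2,2) = 0.000000
Backward induction: V(k, i) = exp(-r*dt) * [p * V(k+1, i) + (1-p) * V(k+1, i+1)]; then take max(V_cont, immediate exercise) for American.
  V(1,0) = exp(-r*dt) * [p*0.736559 + (1-p)*0.000000] = 0.322460; exercise = 0.301948; V(1,0) = max -> 0.322460
  V(1,1) = exp(-r*dt) * [p*0.000000 + (1-p)*0.000000] = 0.000000; exercise = 0.000000; V(1,1) = max -> 0.000000
  V(0,0) = exp(-r*dt) * [p*0.322460 + (1-p)*0.000000] = 0.141170; exercise = 0.000000; V(0,0) = max -> 0.141170


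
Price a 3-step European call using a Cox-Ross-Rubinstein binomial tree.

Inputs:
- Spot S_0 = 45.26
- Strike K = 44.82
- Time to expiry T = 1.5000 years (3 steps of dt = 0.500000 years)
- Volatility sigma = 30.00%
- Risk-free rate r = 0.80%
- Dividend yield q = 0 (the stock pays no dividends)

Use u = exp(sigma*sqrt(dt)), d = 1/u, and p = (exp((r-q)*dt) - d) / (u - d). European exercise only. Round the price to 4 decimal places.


dt = T/N = 0.500000
u = exp(sigma*sqrt(dt)) = 1.236311; d = 1/u = 0.808858
p = (exp((r-q)*dt) - d) / (u - d) = 0.456541
Discount per step: exp(-r*dt) = 0.996008
Stock lattice S(k, i) with i counting down-moves:
  k=0: S(0,0) = 45.2600
  k=1: S(1,0) = 55.9554; S(1,1) = 36.6089
  k=2: S(2,0) = 69.1783; S(2,1) = 45.2600; S(2,2) = 29.6114
  k=3: S(3,0) = 85.5259; S(3,1) = 55.9554; S(3,2) = 36.6089; S(3,3) = 23.9514
Terminal payoffs V(N, i) = max(S_T - K, 0):
  V(3,0) = 40.705942; V(3,1) = 11.135441; V(3,2) = 0.000000; V(3,3) = 0.000000
Backward induction: V(k, i) = exp(-r*dt) * [p * V(k+1, i) + (1-p) * V(k+1, i+1)].
  V(2,0) = exp(-r*dt) * [p*40.705942 + (1-p)*11.135441] = 24.537255
  V(2,1) = exp(-r*dt) * [p*11.135441 + (1-p)*0.000000] = 5.063496
  V(2,2) = exp(-r*dt) * [p*0.000000 + (1-p)*0.000000] = 0.000000
  V(1,0) = exp(-r*dt) * [p*24.537255 + (1-p)*5.063496] = 13.898370
  V(1,1) = exp(-r*dt) * [p*5.063496 + (1-p)*0.000000] = 2.302468
  V(0,0) = exp(-r*dt) * [p*13.898370 + (1-p)*2.302468] = 7.566152

Answer: Price = V(0,0) = 7.5662


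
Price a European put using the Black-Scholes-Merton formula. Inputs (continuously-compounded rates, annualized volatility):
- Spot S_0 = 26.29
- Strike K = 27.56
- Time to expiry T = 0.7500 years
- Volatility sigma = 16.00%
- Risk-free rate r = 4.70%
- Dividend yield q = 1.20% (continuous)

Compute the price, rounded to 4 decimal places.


Answer: Price = 1.7463

Derivation:
d1 = (ln(S/K) + (r - q + 0.5*sigma^2) * T) / (sigma * sqrt(T)) = -0.08174419
d2 = d1 - sigma * sqrt(T) = -0.22030826
exp(-rT) = 0.96536405; exp(-qT) = 0.99104038
P = K * exp(-rT) * N(-d2) - S_0 * exp(-qT) * N(-d1)
N(-d1) = 0.53257493; N(-d2) = 0.58718445
P = 27.5600 * 0.96536405 * 0.58718445 - 26.2900 * 0.99104038 * 0.53257493 = 1.7463


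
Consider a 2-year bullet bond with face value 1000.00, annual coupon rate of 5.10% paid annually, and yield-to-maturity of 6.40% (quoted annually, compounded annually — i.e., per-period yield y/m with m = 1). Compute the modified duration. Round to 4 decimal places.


Answer: Modified duration = 1.8336

Derivation:
Coupon per period c = face * coupon_rate / m = 51.000000
Periods per year m = 1; per-period yield y/m = 0.064000
Number of cashflows N = 2
Cashflows (t years, CF_t, discount factor 1/(1+y/m)^(m*t), PV):
  t = 1.0000: CF_t = 51.000000, DF = 0.939850, PV = 47.932331
  t = 2.0000: CF_t = 1051.000000, DF = 0.883317, PV = 928.366499
Price P = sum_t PV_t = 976.298830
First compute Macaulay numerator sum_t t * PV_t:
  t * PV_t at t = 1.0000: 47.932331
  t * PV_t at t = 2.0000: 1856.732998
Macaulay duration D = 1904.665329 / 976.298830 = 1.950904
Modified duration = D / (1 + y/m) = 1.950904 / (1 + 0.064000) = 1.833556


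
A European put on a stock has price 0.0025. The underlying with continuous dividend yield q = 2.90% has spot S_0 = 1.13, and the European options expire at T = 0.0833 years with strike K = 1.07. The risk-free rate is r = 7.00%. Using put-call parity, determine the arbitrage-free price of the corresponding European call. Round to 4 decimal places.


Put-call parity: C - P = S_0 * exp(-qT) - K * exp(-rT).
S_0 * exp(-qT) = 1.1300 * 0.99758722 = 1.12727355
K * exp(-rT) = 1.0700 * 0.99418597 = 1.06377898
C = P + S*exp(-qT) - K*exp(-rT)
C = 0.0025 + 1.12727355 - 1.06377898 = 0.0660

Answer: Call price = 0.0660


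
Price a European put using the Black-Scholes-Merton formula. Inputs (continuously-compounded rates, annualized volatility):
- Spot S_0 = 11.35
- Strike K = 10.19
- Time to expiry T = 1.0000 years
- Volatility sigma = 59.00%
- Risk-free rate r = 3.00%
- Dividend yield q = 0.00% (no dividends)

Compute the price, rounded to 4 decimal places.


Answer: Price = 1.7980

Derivation:
d1 = (ln(S/K) + (r - q + 0.5*sigma^2) * T) / (sigma * sqrt(T)) = 0.52857779
d2 = d1 - sigma * sqrt(T) = -0.06142221
exp(-rT) = 0.97044553; exp(-qT) = 1.00000000
P = K * exp(-rT) * N(-d2) - S_0 * exp(-qT) * N(-d1)
N(-d1) = 0.29854919; N(-d2) = 0.52448852
P = 10.1900 * 0.97044553 * 0.52448852 - 11.3500 * 1.00000000 * 0.29854919 = 1.7980


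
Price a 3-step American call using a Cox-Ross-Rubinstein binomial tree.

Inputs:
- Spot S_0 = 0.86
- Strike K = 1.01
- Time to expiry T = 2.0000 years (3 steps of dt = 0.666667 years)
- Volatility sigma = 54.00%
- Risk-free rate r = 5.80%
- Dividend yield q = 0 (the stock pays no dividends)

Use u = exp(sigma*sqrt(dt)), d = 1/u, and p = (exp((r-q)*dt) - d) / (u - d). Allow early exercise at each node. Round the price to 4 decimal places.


dt = T/N = 0.666667
u = exp(sigma*sqrt(dt)) = 1.554118; d = 1/u = 0.643452
p = (exp((r-q)*dt) - d) / (u - d) = 0.434816
Discount per step: exp(-r*dt) = 0.962071
Stock lattice S(k, i) with i counting down-moves:
  k=0: S(0,0) = 0.8600
  k=1: S(1,0) = 1.3365; S(1,1) = 0.5534
  k=2: S(2,0) = 2.0771; S(2,1) = 0.8600; S(2,2) = 0.3561
  k=3: S(3,0) = 3.2281; S(3,1) = 1.3365; S(3,2) = 0.5534; S(3,3) = 0.2291
Terminal payoffs V(N, i) = max(S_T - K, 0):
  V(3,0) = 2.218125; V(3,1) = 0.326541; V(3,2) = 0.000000; V(3,3) = 0.000000
Backward induction: V(k, i) = exp(-r*dt) * [p * V(k+1, i) + (1-p) * V(k+1, i+1)]; then take max(V_cont, immediate exercise) for American.
  V(2,0) = exp(-r*dt) * [p*2.218125 + (1-p)*0.326541] = 1.105451; exercise = 1.067143; V(2,0) = max -> 1.105451
  V(2,1) = exp(-r*dt) * [p*0.326541 + (1-p)*0.000000] = 0.136600; exercise = 0.000000; V(2,1) = max -> 0.136600
  V(2,2) = exp(-r*dt) * [p*0.000000 + (1-p)*0.000000] = 0.000000; exercise = 0.000000; V(2,2) = max -> 0.000000
  V(1,0) = exp(-r*dt) * [p*1.105451 + (1-p)*0.136600] = 0.536713; exercise = 0.326541; V(1,0) = max -> 0.536713
  V(1,1) = exp(-r*dt) * [p*0.136600 + (1-p)*0.000000] = 0.057143; exercise = 0.000000; V(1,1) = max -> 0.057143
  V(0,0) = exp(-r*dt) * [p*0.536713 + (1-p)*0.057143] = 0.255591; exercise = 0.000000; V(0,0) = max -> 0.255591

Answer: Price = V(0,0) = 0.2556


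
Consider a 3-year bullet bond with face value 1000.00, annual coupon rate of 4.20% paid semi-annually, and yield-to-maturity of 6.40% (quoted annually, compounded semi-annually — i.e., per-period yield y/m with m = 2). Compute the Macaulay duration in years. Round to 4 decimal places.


Coupon per period c = face * coupon_rate / m = 21.000000
Periods per year m = 2; per-period yield y/m = 0.032000
Number of cashflows N = 6
Cashflows (t years, CF_t, discount factor 1/(1+y/m)^(m*t), PV):
  t = 0.5000: CF_t = 21.000000, DF = 0.968992, PV = 20.348837
  t = 1.0000: CF_t = 21.000000, DF = 0.938946, PV = 19.717866
  t = 1.5000: CF_t = 21.000000, DF = 0.909831, PV = 19.106459
  t = 2.0000: CF_t = 21.000000, DF = 0.881620, PV = 18.514010
  t = 2.5000: CF_t = 21.000000, DF = 0.854283, PV = 17.939933
  t = 3.0000: CF_t = 1021.000000, DF = 0.827793, PV = 845.176783
Price P = sum_t PV_t = 940.803887
Macaulay numerator sum_t t * PV_t:
  t * PV_t at t = 0.5000: 10.174419
  t * PV_t at t = 1.0000: 19.717866
  t * PV_t at t = 1.5000: 28.659688
  t * PV_t at t = 2.0000: 37.028021
  t * PV_t at t = 2.5000: 44.849832
  t * PV_t at t = 3.0000: 2535.530348
Macaulay duration D = (sum_t t * PV_t) / P = 2675.960173 / 940.803887 = 2.844334

Answer: Macaulay duration = 2.8443 years


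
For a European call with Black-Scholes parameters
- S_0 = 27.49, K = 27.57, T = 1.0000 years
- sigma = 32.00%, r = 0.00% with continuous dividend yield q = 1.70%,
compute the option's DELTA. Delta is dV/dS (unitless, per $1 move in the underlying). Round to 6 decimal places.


Answer: Delta = 0.529867

Derivation:
d1 = 0.0977939911; d2 = -0.2222060089
phi(d1) = 0.3970391591; exp(-qT) = 0.9831436846; exp(-rT) = 1.0000000000
N(d1) = 0.5389520605
Delta = exp(-qT) * N(d1) = 0.9831436846 * 0.5389520605 = 0.529867


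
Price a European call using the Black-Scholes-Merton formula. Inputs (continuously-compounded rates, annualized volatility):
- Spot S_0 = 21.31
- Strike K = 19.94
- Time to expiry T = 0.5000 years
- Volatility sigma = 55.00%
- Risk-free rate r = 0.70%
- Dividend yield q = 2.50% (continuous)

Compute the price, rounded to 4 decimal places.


d1 = (ln(S/K) + (r - q + 0.5*sigma^2) * T) / (sigma * sqrt(T)) = 0.34217201
d2 = d1 - sigma * sqrt(T) = -0.04673672
exp(-rT) = 0.99650612; exp(-qT) = 0.98757780
C = S_0 * exp(-qT) * N(d1) - K * exp(-rT) * N(d2)
N(d1) = 0.63388928; N(d2) = 0.48136153
C = 21.3100 * 0.98757780 * 0.63388928 - 19.9400 * 0.99650612 * 0.48136153 = 3.7756

Answer: Price = 3.7756


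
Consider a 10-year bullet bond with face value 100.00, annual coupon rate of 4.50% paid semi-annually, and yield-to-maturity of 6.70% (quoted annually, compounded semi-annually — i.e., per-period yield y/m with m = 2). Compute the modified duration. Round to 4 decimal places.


Coupon per period c = face * coupon_rate / m = 2.250000
Periods per year m = 2; per-period yield y/m = 0.033500
Number of cashflows N = 20
Cashflows (t years, CF_t, discount factor 1/(1+y/m)^(m*t), PV):
  t = 0.5000: CF_t = 2.250000, DF = 0.967586, PV = 2.177068
  t = 1.0000: CF_t = 2.250000, DF = 0.936222, PV = 2.106500
  t = 1.5000: CF_t = 2.250000, DF = 0.905876, PV = 2.038220
  t = 2.0000: CF_t = 2.250000, DF = 0.876512, PV = 1.972153
  t = 2.5000: CF_t = 2.250000, DF = 0.848101, PV = 1.908227
  t = 3.0000: CF_t = 2.250000, DF = 0.820611, PV = 1.846374
  t = 3.5000: CF_t = 2.250000, DF = 0.794011, PV = 1.786525
  t = 4.0000: CF_t = 2.250000, DF = 0.768274, PV = 1.728617
  t = 4.5000: CF_t = 2.250000, DF = 0.743371, PV = 1.672585
  t = 5.0000: CF_t = 2.250000, DF = 0.719275, PV = 1.618370
  t = 5.5000: CF_t = 2.250000, DF = 0.695961, PV = 1.565912
  t = 6.0000: CF_t = 2.250000, DF = 0.673402, PV = 1.515154
  t = 6.5000: CF_t = 2.250000, DF = 0.651574, PV = 1.466042
  t = 7.0000: CF_t = 2.250000, DF = 0.630454, PV = 1.418521
  t = 7.5000: CF_t = 2.250000, DF = 0.610018, PV = 1.372541
  t = 8.0000: CF_t = 2.250000, DF = 0.590245, PV = 1.328051
  t = 8.5000: CF_t = 2.250000, DF = 0.571113, PV = 1.285004
  t = 9.0000: CF_t = 2.250000, DF = 0.552601, PV = 1.243351
  t = 9.5000: CF_t = 2.250000, DF = 0.534689, PV = 1.203049
  t = 10.0000: CF_t = 102.250000, DF = 0.517357, PV = 52.899759
Price P = sum_t PV_t = 84.152023
First compute Macaulay numerator sum_t t * PV_t:
  t * PV_t at t = 0.5000: 1.088534
  t * PV_t at t = 1.0000: 2.106500
  t * PV_t at t = 1.5000: 3.057330
  t * PV_t at t = 2.0000: 3.944306
  t * PV_t at t = 2.5000: 4.770568
  t * PV_t at t = 3.0000: 5.539121
  t * PV_t at t = 3.5000: 6.252838
  t * PV_t at t = 4.0000: 6.914466
  t * PV_t at t = 4.5000: 7.526632
  t * PV_t at t = 5.0000: 8.091848
  t * PV_t at t = 5.5000: 8.612514
  t * PV_t at t = 6.0000: 9.090923
  t * PV_t at t = 6.5000: 9.529270
  t * PV_t at t = 7.0000: 9.929647
  t * PV_t at t = 7.5000: 10.294057
  t * PV_t at t = 8.0000: 10.624410
  t * PV_t at t = 8.5000: 10.922531
  t * PV_t at t = 9.0000: 11.190162
  t * PV_t at t = 9.5000: 11.428967
  t * PV_t at t = 10.0000: 528.997595
Macaulay duration D = 669.912220 / 84.152023 = 7.960738
Modified duration = D / (1 + y/m) = 7.960738 / (1 + 0.033500) = 7.702698

Answer: Modified duration = 7.7027


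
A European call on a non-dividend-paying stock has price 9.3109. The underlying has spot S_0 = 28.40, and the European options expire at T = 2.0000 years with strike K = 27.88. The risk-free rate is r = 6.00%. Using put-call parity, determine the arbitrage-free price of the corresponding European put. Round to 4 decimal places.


Put-call parity: C - P = S_0 * exp(-qT) - K * exp(-rT).
S_0 * exp(-qT) = 28.4000 * 1.00000000 = 28.40000000
K * exp(-rT) = 27.8800 * 0.88692044 = 24.72734178
P = C - S*exp(-qT) + K*exp(-rT)
P = 9.3109 - 28.40000000 + 24.72734178 = 5.6382

Answer: Put price = 5.6382


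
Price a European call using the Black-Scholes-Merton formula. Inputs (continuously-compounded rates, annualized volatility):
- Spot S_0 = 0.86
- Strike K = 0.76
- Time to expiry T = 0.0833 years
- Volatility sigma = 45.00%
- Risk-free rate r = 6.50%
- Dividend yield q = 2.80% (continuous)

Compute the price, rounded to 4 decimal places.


d1 = (ln(S/K) + (r - q + 0.5*sigma^2) * T) / (sigma * sqrt(T)) = 1.04044073
d2 = d1 - sigma * sqrt(T) = 0.91056290
exp(-rT) = 0.99460013; exp(-qT) = 0.99767032
C = S_0 * exp(-qT) * N(d1) - K * exp(-rT) * N(d2)
N(d1) = 0.85093241; N(d2) = 0.81873714
C = 0.8600 * 0.99767032 * 0.85093241 - 0.7600 * 0.99460013 * 0.81873714 = 0.1112

Answer: Price = 0.1112


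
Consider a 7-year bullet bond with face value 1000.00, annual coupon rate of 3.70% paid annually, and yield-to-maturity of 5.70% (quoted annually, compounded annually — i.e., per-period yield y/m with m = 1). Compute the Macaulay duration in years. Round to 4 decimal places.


Coupon per period c = face * coupon_rate / m = 37.000000
Periods per year m = 1; per-period yield y/m = 0.057000
Number of cashflows N = 7
Cashflows (t years, CF_t, discount factor 1/(1+y/m)^(m*t), PV):
  t = 1.0000: CF_t = 37.000000, DF = 0.946074, PV = 35.004730
  t = 2.0000: CF_t = 37.000000, DF = 0.895056, PV = 33.117058
  t = 3.0000: CF_t = 37.000000, DF = 0.846789, PV = 31.331181
  t = 4.0000: CF_t = 37.000000, DF = 0.801125, PV = 29.641609
  t = 5.0000: CF_t = 37.000000, DF = 0.757923, PV = 28.043150
  t = 6.0000: CF_t = 37.000000, DF = 0.717051, PV = 26.530889
  t = 7.0000: CF_t = 1037.000000, DF = 0.678383, PV = 703.483386
Price P = sum_t PV_t = 887.152003
Macaulay numerator sum_t t * PV_t:
  t * PV_t at t = 1.0000: 35.004730
  t * PV_t at t = 2.0000: 66.234116
  t * PV_t at t = 3.0000: 93.993542
  t * PV_t at t = 4.0000: 118.566436
  t * PV_t at t = 5.0000: 140.215748
  t * PV_t at t = 6.0000: 159.185333
  t * PV_t at t = 7.0000: 4924.383702
Macaulay duration D = (sum_t t * PV_t) / P = 5537.583607 / 887.152003 = 6.241978

Answer: Macaulay duration = 6.2420 years


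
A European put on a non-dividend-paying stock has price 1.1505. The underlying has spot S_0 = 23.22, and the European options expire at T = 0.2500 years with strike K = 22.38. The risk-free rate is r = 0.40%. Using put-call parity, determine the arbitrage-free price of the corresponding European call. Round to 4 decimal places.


Answer: Call price = 2.0129

Derivation:
Put-call parity: C - P = S_0 * exp(-qT) - K * exp(-rT).
S_0 * exp(-qT) = 23.2200 * 1.00000000 = 23.22000000
K * exp(-rT) = 22.3800 * 0.99900050 = 22.35763119
C = P + S*exp(-qT) - K*exp(-rT)
C = 1.1505 + 23.22000000 - 22.35763119 = 2.0129


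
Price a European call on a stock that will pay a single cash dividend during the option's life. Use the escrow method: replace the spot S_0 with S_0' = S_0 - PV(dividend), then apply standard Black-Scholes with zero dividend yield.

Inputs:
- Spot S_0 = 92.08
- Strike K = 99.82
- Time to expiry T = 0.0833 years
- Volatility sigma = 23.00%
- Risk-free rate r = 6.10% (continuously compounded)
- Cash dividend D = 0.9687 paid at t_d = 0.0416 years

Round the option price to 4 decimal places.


PV(D) = D * exp(-r * t_d) = 0.9687 * 0.99746562 = 0.96624494
S_0' = S_0 - PV(D) = 92.0800 - 0.96624494 = 91.11375506
d1 = (ln(S_0'/K) + (r + sigma^2/2)*T) / (sigma*sqrt(T)) = -1.26502963
d2 = d1 - sigma*sqrt(T) = -1.33141163
exp(-rT) = 0.99493159
N(d1) = 0.10293035; N(d2) = 0.09152680
C = S_0' * N(d1) - K * exp(-rT) * N(d2) = 91.11375506 * 0.10293035 - 99.8200 * 0.99493159 * 0.09152680 = 0.2885

Answer: Price = 0.2885


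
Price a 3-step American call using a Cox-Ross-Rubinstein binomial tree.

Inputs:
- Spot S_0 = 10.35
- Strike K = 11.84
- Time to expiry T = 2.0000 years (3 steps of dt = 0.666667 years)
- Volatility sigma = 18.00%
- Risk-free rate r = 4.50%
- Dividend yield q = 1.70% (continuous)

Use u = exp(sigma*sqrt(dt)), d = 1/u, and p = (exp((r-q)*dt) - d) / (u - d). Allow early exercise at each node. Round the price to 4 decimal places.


Answer: Price = V(0,0) = 0.6220

Derivation:
dt = T/N = 0.666667
u = exp(sigma*sqrt(dt)) = 1.158319; d = 1/u = 0.863320
p = (exp((r-q)*dt) - d) / (u - d) = 0.527195
Discount per step: exp(-r*dt) = 0.970446
Stock lattice S(k, i) with i counting down-moves:
  k=0: S(0,0) = 10.3500
  k=1: S(1,0) = 11.9886; S(1,1) = 8.9354
  k=2: S(2,0) = 13.8866; S(2,1) = 10.3500; S(2,2) = 7.7141
  k=3: S(3,0) = 16.0851; S(3,1) = 11.9886; S(3,2) = 8.9354; S(3,3) = 6.6597
Terminal payoffs V(N, i) = max(S_T - K, 0):
  V(3,0) = 4.245121; V(3,1) = 0.148596; V(3,2) = 0.000000; V(3,3) = 0.000000
Backward induction: V(k, i) = exp(-r*dt) * [p * V(k+1, i) + (1-p) * V(k+1, i+1)]; then take max(V_cont, immediate exercise) for American.
  V(2,0) = exp(-r*dt) * [p*4.245121 + (1-p)*0.148596] = 2.240045; exercise = 2.046613; V(2,0) = max -> 2.240045
  V(2,1) = exp(-r*dt) * [p*0.148596 + (1-p)*0.000000] = 0.076024; exercise = 0.000000; V(2,1) = max -> 0.076024
  V(2,2) = exp(-r*dt) * [p*0.000000 + (1-p)*0.000000] = 0.000000; exercise = 0.000000; V(2,2) = max -> 0.000000
  V(1,0) = exp(-r*dt) * [p*2.240045 + (1-p)*0.076024] = 1.180921; exercise = 0.148596; V(1,0) = max -> 1.180921
  V(1,1) = exp(-r*dt) * [p*0.076024 + (1-p)*0.000000] = 0.038895; exercise = 0.000000; V(1,1) = max -> 0.038895
  V(0,0) = exp(-r*dt) * [p*1.180921 + (1-p)*0.038895] = 0.622022; exercise = 0.000000; V(0,0) = max -> 0.622022
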